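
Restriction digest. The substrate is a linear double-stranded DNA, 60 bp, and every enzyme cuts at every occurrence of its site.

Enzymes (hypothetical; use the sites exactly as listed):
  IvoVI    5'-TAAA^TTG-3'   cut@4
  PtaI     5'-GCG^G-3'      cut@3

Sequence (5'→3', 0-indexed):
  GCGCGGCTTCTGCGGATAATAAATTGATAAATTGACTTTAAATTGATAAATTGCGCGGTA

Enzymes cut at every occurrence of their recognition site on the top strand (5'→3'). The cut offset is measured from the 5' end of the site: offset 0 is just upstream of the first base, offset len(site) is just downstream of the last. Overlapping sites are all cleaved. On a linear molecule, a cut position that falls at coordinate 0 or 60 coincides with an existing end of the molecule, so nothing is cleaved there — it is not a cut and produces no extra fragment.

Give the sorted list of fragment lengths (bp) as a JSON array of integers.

Scan for sites:
  IvoVI (TAAATTG, off=4): starts [19, 27, 38, 46] → cuts [23, 31, 42, 50]
  PtaI (GCGG, off=3): starts [2, 11, 54] → cuts [5, 14, 57]

All cut coordinates (distinct, sorted): [5, 14, 23, 31, 42, 50, 57]

Fragments:
  [0,5): 5 bp
  [5,14): 9 bp
  [14,23): 9 bp
  [23,31): 8 bp
  [31,42): 11 bp
  [42,50): 8 bp
  [50,57): 7 bp
  [57,60): 3 bp

[3,5,7,8,8,9,9,11]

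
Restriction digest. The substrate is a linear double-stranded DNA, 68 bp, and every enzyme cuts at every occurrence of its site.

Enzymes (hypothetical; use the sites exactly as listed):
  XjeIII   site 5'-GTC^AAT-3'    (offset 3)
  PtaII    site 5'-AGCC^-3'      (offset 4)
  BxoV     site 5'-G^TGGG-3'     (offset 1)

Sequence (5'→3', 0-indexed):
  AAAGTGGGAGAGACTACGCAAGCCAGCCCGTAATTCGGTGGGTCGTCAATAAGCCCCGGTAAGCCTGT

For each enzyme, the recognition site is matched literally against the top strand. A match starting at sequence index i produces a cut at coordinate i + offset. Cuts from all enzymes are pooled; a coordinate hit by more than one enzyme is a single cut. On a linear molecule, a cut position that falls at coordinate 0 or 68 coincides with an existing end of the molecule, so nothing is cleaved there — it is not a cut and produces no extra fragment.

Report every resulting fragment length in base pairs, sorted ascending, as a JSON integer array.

[3,4,4,8,9,10,10,20]

Scan for sites:
  XjeIII GTCAAT/3: at [44] ⇒ [47]
  PtaII AGCC/4: at [20, 24, 51, 61] ⇒ [24, 28, 55, 65]
  BxoV GTGGG/1: at [3, 37] ⇒ [4, 38]

Pooled cuts: [4, 24, 28, 38, 47, 55, 65]

Fragment lengths:
  [0,4): 4 bp
  [4,24): 20 bp
  [24,28): 4 bp
  [28,38): 10 bp
  [38,47): 9 bp
  [47,55): 8 bp
  [55,65): 10 bp
  [65,68): 3 bp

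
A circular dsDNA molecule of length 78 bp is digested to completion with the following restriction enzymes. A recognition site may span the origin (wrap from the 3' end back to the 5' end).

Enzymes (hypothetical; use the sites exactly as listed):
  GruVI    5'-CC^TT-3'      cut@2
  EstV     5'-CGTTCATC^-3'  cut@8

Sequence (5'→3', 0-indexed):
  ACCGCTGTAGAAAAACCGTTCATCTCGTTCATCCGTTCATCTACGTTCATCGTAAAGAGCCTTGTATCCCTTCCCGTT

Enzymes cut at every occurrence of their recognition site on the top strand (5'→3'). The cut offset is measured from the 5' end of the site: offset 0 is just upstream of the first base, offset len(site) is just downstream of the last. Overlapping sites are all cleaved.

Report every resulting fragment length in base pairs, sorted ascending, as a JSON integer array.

Site scan:
  GruVI (CCTT, off=2): starts [59, 68] → cuts [61, 70]
  EstV (CGTTCATC, off=8): starts [16, 25, 33, 43] → cuts [24, 33, 41, 51]

Pooled cuts: [24, 33, 41, 51, 61, 70]

Fragments:
  24→33: 9 bp
  33→41: 8 bp
  41→51: 10 bp
  51→61: 10 bp
  61→70: 9 bp
  70→24 (wrap): 78-70+24 = 32 bp

[8,9,9,10,10,32]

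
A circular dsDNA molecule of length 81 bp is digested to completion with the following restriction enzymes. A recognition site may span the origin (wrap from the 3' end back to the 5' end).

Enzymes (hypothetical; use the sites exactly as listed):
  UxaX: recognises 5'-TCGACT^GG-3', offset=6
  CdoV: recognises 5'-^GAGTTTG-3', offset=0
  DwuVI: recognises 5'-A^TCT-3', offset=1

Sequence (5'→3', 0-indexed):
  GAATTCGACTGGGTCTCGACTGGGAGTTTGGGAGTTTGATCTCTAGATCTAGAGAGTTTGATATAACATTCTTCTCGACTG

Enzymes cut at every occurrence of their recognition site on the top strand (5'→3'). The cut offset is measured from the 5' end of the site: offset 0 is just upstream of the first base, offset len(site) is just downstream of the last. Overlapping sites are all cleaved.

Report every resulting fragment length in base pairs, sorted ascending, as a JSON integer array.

[2,6,8,8,8,11,11,27]

Site scan:
  UxaX TCGACTGG/6: at [4, 15, 74] ⇒ [10, 21, 80]
  CdoV GAGTTTG/0: at [23, 31, 53] ⇒ [23, 31, 53]
  DwuVI ATCT/1: at [38, 46] ⇒ [39, 47]

All cut coordinates (distinct, sorted): [10, 21, 23, 31, 39, 47, 53, 80]

Fragment lengths:
  10→21: 11 bp
  21→23: 2 bp
  23→31: 8 bp
  31→39: 8 bp
  39→47: 8 bp
  47→53: 6 bp
  53→80: 27 bp
  80→10 (wrap): 81-80+10 = 11 bp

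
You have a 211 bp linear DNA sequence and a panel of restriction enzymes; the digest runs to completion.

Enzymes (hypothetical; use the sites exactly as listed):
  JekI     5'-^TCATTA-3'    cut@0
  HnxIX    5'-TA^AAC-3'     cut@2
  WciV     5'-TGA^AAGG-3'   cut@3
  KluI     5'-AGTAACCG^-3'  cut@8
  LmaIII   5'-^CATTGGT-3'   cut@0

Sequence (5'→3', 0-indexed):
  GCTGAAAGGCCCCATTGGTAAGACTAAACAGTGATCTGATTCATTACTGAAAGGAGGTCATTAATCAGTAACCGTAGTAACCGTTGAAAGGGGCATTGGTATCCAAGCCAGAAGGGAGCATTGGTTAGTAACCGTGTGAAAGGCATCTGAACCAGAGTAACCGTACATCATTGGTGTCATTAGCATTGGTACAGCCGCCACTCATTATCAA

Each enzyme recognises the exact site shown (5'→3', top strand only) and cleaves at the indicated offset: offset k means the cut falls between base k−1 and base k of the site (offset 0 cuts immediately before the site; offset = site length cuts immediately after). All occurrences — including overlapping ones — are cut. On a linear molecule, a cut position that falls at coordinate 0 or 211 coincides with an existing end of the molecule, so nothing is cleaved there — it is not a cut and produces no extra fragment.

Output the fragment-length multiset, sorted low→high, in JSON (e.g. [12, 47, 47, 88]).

[4,5,5,5,6,7,7,7,8,9,10,10,14,14,16,17,18,24,25]

Scan for sites:
  JekI TCATTA/0: at [40, 57, 176, 201] ⇒ [40, 57, 176, 201]
  HnxIX TAAAC/2: at [24] ⇒ [26]
  WciV TGAAAGG/3: at [2, 47, 84, 136] ⇒ [5, 50, 87, 139]
  KluI AGTAACCG/8: at [66, 75, 126, 155] ⇒ [74, 83, 134, 163]
  LmaIII CATTGGT/0: at [12, 93, 118, 168, 183] ⇒ [12, 93, 118, 168, 183]

All cut coordinates (distinct, sorted): [5, 12, 26, 40, 50, 57, 74, 83, 87, 93, 118, 134, 139, 163, 168, 176, 183, 201]

Fragment lengths:
  [0,5): 5 bp
  [5,12): 7 bp
  [12,26): 14 bp
  [26,40): 14 bp
  [40,50): 10 bp
  [50,57): 7 bp
  [57,74): 17 bp
  [74,83): 9 bp
  [83,87): 4 bp
  [87,93): 6 bp
  [93,118): 25 bp
  [118,134): 16 bp
  [134,139): 5 bp
  [139,163): 24 bp
  [163,168): 5 bp
  [168,176): 8 bp
  [176,183): 7 bp
  [183,201): 18 bp
  [201,211): 10 bp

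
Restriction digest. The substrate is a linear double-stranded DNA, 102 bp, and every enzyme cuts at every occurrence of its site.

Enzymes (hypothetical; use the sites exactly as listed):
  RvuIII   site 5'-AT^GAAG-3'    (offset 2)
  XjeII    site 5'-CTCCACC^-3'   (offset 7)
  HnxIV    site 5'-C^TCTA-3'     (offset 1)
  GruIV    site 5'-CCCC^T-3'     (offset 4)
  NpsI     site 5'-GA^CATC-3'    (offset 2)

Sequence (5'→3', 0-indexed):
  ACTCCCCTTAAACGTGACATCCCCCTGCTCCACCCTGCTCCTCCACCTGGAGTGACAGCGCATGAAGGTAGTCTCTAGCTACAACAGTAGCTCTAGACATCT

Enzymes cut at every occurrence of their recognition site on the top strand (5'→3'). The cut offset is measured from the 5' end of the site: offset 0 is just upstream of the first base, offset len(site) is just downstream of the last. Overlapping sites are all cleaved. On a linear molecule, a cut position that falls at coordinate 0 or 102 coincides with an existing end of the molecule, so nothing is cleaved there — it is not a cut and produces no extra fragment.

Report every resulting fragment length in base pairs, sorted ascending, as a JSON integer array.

[5,6,7,8,9,10,10,13,16,18]

Site scan:
  RvuIII ATGAAG/2: at [61] ⇒ [63]
  XjeII CTCCACC/7: at [27, 40] ⇒ [34, 47]
  HnxIV CTCTA/1: at [72, 90] ⇒ [73, 91]
  GruIV CCCCT/4: at [3, 21] ⇒ [7, 25]
  NpsI GACATC/2: at [15, 95] ⇒ [17, 97]

All cut coordinates (distinct, sorted): [7, 17, 25, 34, 47, 63, 73, 91, 97]

Fragments:
  [0,7): 7 bp
  [7,17): 10 bp
  [17,25): 8 bp
  [25,34): 9 bp
  [34,47): 13 bp
  [47,63): 16 bp
  [63,73): 10 bp
  [73,91): 18 bp
  [91,97): 6 bp
  [97,102): 5 bp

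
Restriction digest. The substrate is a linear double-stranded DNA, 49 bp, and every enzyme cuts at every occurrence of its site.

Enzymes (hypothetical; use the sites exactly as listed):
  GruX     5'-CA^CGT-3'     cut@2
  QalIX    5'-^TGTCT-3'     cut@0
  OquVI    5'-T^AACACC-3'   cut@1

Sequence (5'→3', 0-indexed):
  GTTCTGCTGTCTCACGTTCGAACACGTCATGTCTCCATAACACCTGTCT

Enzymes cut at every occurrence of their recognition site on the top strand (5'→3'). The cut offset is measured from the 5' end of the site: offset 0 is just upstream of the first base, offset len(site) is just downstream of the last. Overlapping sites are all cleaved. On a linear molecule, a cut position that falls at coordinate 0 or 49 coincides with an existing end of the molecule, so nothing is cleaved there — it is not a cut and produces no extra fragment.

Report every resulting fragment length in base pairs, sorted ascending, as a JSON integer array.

Scan for sites:
  GruX CACGT/2: at [12, 22] ⇒ [14, 24]
  QalIX TGTCT/0: at [7, 29, 44] ⇒ [7, 29, 44]
  OquVI TAACACC/1: at [37] ⇒ [38]

Pooled cuts: [7, 14, 24, 29, 38, 44]

Fragments:
  [0,7): 7 bp
  [7,14): 7 bp
  [14,24): 10 bp
  [24,29): 5 bp
  [29,38): 9 bp
  [38,44): 6 bp
  [44,49): 5 bp

[5,5,6,7,7,9,10]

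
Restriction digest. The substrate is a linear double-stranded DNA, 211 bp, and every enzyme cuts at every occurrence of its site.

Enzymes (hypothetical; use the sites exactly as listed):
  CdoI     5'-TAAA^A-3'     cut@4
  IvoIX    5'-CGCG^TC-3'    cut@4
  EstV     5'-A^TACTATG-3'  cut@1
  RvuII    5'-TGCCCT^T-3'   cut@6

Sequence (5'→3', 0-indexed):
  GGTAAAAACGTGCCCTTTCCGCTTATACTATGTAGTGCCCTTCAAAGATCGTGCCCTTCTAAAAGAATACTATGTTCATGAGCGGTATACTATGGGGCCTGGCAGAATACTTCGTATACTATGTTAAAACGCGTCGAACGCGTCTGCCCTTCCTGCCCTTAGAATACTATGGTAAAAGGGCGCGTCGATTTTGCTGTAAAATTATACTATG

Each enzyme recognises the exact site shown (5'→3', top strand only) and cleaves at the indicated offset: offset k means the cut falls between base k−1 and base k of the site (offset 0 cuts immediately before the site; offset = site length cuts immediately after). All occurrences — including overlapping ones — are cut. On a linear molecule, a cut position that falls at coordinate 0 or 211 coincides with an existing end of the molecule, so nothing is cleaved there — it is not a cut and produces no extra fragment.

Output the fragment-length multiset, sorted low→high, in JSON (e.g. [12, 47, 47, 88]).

[4,4,5,5,6,6,7,8,8,9,9,9,10,12,12,16,16,16,20,29]

Per-enzyme occurrences:
  CdoI TAAAA/4: at [2, 59, 124, 172, 196] ⇒ [6, 63, 128, 176, 200]
  IvoIX CGCGTC/4: at [129, 138, 180] ⇒ [133, 142, 184]
  EstV ATACTATG/1: at [24, 66, 86, 115, 163, 203] ⇒ [25, 67, 87, 116, 164, 204]
  RvuII TGCCCTT/6: at [10, 35, 51, 144, 153] ⇒ [16, 41, 57, 150, 159]

All cut coordinates (distinct, sorted): [6, 16, 25, 41, 57, 63, 67, 87, 116, 128, 133, 142, 150, 159, 164, 176, 184, 200, 204]

Fragments:
  [0,6): 6 bp
  [6,16): 10 bp
  [16,25): 9 bp
  [25,41): 16 bp
  [41,57): 16 bp
  [57,63): 6 bp
  [63,67): 4 bp
  [67,87): 20 bp
  [87,116): 29 bp
  [116,128): 12 bp
  [128,133): 5 bp
  [133,142): 9 bp
  [142,150): 8 bp
  [150,159): 9 bp
  [159,164): 5 bp
  [164,176): 12 bp
  [176,184): 8 bp
  [184,200): 16 bp
  [200,204): 4 bp
  [204,211): 7 bp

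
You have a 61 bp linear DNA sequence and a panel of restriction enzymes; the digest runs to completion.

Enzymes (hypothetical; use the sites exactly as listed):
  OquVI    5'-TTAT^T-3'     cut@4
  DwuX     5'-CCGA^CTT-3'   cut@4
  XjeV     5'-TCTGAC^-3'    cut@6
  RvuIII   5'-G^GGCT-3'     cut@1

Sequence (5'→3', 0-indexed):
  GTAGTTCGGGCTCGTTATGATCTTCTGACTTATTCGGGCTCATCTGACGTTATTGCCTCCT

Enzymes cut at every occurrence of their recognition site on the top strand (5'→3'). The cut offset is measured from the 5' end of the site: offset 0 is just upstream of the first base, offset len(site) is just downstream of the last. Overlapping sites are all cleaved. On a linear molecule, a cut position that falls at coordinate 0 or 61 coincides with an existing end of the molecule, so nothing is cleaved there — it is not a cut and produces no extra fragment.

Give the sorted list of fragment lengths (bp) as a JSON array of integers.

[3,4,5,8,8,12,21]

Scan for sites:
  OquVI TTATT/4: at [29, 49] ⇒ [33, 53]
  DwuX (CCGACTT, off=4): no sites
  XjeV TCTGAC/6: at [23, 42] ⇒ [29, 48]
  RvuIII GGGCT/1: at [7, 35] ⇒ [8, 36]

All cut coordinates (distinct, sorted): [8, 29, 33, 36, 48, 53]

Fragment lengths:
  [0,8): 8 bp
  [8,29): 21 bp
  [29,33): 4 bp
  [33,36): 3 bp
  [36,48): 12 bp
  [48,53): 5 bp
  [53,61): 8 bp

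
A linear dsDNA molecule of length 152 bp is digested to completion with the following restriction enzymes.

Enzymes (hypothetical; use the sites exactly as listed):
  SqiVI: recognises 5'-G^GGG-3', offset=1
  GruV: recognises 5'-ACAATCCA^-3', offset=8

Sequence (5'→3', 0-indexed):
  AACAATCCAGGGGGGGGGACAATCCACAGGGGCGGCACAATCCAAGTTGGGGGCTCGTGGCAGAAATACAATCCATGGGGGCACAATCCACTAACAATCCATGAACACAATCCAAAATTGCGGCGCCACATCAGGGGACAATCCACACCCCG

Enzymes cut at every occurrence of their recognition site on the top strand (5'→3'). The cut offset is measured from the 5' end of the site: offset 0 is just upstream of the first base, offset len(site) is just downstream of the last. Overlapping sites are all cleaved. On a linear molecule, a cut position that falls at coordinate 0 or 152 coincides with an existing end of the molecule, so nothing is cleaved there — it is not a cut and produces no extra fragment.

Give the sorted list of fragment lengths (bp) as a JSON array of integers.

[1,1,1,1,1,1,1,1,2,3,5,7,9,11,11,11,12,13,15,20,25]

Site scan:
  SqiVI (GGGG, off=1): starts [9, 10, 11, 12, 13, 14, 28, 48, 49, 76, 77, 133] → cuts [10, 11, 12, 13, 14, 15, 29, 49, 50, 77, 78, 134]
  GruV (ACAATCCA, off=8): starts [1, 18, 36, 67, 82, 93, 106, 137] → cuts [9, 26, 44, 75, 90, 101, 114, 145]

Pooled cuts: [9, 10, 11, 12, 13, 14, 15, 26, 29, 44, 49, 50, 75, 77, 78, 90, 101, 114, 134, 145]

Fragments:
  [0,9): 9 bp
  [9,10): 1 bp
  [10,11): 1 bp
  [11,12): 1 bp
  [12,13): 1 bp
  [13,14): 1 bp
  [14,15): 1 bp
  [15,26): 11 bp
  [26,29): 3 bp
  [29,44): 15 bp
  [44,49): 5 bp
  [49,50): 1 bp
  [50,75): 25 bp
  [75,77): 2 bp
  [77,78): 1 bp
  [78,90): 12 bp
  [90,101): 11 bp
  [101,114): 13 bp
  [114,134): 20 bp
  [134,145): 11 bp
  [145,152): 7 bp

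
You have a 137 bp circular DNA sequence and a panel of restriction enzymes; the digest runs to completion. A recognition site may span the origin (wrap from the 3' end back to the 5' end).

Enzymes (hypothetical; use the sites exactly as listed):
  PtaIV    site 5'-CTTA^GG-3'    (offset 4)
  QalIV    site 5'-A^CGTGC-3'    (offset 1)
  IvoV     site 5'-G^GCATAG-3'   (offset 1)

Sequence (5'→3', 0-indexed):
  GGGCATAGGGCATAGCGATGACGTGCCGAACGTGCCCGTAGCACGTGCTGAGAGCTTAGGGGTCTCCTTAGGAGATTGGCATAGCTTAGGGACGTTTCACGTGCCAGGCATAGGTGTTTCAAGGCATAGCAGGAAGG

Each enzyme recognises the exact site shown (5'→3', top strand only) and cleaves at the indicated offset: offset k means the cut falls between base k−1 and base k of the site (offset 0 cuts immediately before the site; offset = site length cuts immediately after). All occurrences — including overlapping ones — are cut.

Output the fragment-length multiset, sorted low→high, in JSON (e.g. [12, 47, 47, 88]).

[7,8,8,9,10,11,12,12,13,15,16,16]

Site scan:
  PtaIV (CTTAGG, off=4): starts [54, 66, 84] → cuts [58, 70, 88]
  QalIV (ACGTGC, off=1): starts [20, 29, 42, 98] → cuts [21, 30, 43, 99]
  IvoV (GGCATAG, off=1): starts [1, 8, 77, 106, 122] → cuts [2, 9, 78, 107, 123]

All cut coordinates (distinct, sorted): [2, 9, 21, 30, 43, 58, 70, 78, 88, 99, 107, 123]

Fragment lengths:
  2→9: 7 bp
  9→21: 12 bp
  21→30: 9 bp
  30→43: 13 bp
  43→58: 15 bp
  58→70: 12 bp
  70→78: 8 bp
  78→88: 10 bp
  88→99: 11 bp
  99→107: 8 bp
  107→123: 16 bp
  123→2 (wrap): 137-123+2 = 16 bp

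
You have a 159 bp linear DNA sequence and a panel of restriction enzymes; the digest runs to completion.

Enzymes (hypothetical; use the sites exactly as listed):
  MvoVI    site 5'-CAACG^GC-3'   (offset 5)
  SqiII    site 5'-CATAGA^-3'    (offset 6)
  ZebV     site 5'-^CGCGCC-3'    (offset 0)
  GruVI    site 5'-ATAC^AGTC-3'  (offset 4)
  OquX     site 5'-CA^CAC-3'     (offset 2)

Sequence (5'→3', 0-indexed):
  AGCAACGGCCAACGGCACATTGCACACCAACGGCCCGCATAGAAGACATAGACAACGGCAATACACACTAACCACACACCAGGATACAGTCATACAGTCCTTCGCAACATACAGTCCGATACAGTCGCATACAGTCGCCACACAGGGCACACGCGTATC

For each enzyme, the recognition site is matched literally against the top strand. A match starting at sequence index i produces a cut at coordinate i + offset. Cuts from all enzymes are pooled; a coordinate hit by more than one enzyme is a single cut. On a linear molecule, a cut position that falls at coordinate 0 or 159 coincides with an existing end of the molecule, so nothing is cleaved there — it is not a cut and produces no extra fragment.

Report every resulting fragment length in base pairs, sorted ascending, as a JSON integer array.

Per-enzyme occurrences:
  MvoVI (CAACGGC, off=5): starts [2, 9, 27, 52] → cuts [7, 14, 32, 57]
  SqiII (CATAGA, off=6): starts [37, 46] → cuts [43, 52]
  ZebV (CGCGCC, off=0): no sites
  GruVI (ATACAGTC, off=4): starts [83, 91, 108, 118, 128] → cuts [87, 95, 112, 122, 132]
  OquX (CACAC, off=2): starts [22, 63, 72, 74, 138, 147] → cuts [24, 65, 74, 76, 140, 149]

All cut coordinates (distinct, sorted): [7, 14, 24, 32, 43, 52, 57, 65, 74, 76, 87, 95, 112, 122, 132, 140, 149]

Fragment lengths:
  [0,7): 7 bp
  [7,14): 7 bp
  [14,24): 10 bp
  [24,32): 8 bp
  [32,43): 11 bp
  [43,52): 9 bp
  [52,57): 5 bp
  [57,65): 8 bp
  [65,74): 9 bp
  [74,76): 2 bp
  [76,87): 11 bp
  [87,95): 8 bp
  [95,112): 17 bp
  [112,122): 10 bp
  [122,132): 10 bp
  [132,140): 8 bp
  [140,149): 9 bp
  [149,159): 10 bp

[2,5,7,7,8,8,8,8,9,9,9,10,10,10,10,11,11,17]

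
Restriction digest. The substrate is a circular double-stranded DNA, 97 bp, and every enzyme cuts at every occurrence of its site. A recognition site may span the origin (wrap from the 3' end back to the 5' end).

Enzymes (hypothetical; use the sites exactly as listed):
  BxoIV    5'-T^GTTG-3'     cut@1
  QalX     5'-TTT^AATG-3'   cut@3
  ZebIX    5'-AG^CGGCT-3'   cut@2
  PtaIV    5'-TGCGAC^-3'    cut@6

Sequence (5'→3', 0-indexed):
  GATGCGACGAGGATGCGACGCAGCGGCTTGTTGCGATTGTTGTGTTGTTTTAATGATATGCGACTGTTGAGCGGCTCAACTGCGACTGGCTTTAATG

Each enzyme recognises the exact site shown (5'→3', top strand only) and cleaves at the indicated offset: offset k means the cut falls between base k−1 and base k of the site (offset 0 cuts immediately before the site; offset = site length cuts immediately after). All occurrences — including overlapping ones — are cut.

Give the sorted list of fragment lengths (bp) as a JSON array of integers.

Scan for sites:
  BxoIV TGTTG/1: at [28, 37, 42, 64] ⇒ [29, 38, 43, 65]
  QalX TTTAATG/3: at [48, 90] ⇒ [51, 93]
  ZebIX AGCGGCT/2: at [21, 69] ⇒ [23, 71]
  PtaIV TGCGAC/6: at [2, 13, 58, 80] ⇒ [8, 19, 64, 86]

Pooled cuts: [8, 19, 23, 29, 38, 43, 51, 64, 65, 71, 86, 93]

Fragment lengths:
  8→19: 11 bp
  19→23: 4 bp
  23→29: 6 bp
  29→38: 9 bp
  38→43: 5 bp
  43→51: 8 bp
  51→64: 13 bp
  64→65: 1 bp
  65→71: 6 bp
  71→86: 15 bp
  86→93: 7 bp
  93→8 (wrap): 97-93+8 = 12 bp

[1,4,5,6,6,7,8,9,11,12,13,15]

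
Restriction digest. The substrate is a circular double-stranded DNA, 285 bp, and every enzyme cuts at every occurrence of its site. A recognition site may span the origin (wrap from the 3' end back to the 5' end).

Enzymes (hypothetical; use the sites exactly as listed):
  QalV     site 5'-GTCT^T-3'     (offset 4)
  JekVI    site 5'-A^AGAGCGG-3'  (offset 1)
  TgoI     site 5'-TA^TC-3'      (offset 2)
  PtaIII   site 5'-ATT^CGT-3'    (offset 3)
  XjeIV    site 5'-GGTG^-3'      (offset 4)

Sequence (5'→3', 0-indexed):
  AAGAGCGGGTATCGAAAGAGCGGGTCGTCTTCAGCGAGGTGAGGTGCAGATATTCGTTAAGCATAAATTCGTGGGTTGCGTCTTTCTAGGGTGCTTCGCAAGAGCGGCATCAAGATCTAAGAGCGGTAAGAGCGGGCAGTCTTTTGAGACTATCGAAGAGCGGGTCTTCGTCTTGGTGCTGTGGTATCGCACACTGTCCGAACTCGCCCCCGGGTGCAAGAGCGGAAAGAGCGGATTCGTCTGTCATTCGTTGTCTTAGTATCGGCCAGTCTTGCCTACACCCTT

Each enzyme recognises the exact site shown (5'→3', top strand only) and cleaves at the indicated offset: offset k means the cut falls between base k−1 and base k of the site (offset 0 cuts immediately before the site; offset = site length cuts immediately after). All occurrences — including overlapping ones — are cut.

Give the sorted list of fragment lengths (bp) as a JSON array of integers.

Per-enzyme occurrences:
  QalV (GTCTT, off=4): starts [26, 79, 138, 163, 169, 252, 268] → cuts [30, 83, 142, 167, 173, 256, 272]
  JekVI (AAGAGCGG, off=1): starts [0, 15, 99, 118, 127, 155, 217, 226] → cuts [1, 16, 100, 119, 128, 156, 218, 227]
  TgoI (TATC, off=2): starts [9, 150, 184, 259] → cuts [11, 152, 186, 261]
  PtaIII (ATTCGT, off=3): starts [51, 66, 234, 245] → cuts [54, 69, 237, 248]
  XjeIV (GGTG, off=4): starts [37, 42, 89, 174, 212] → cuts [41, 46, 93, 178, 216]

All cut coordinates (distinct, sorted): [1, 11, 16, 30, 41, 46, 54, 69, 83, 93, 100, 119, 128, 142, 152, 156, 167, 173, 178, 186, 216, 218, 227, 237, 248, 256, 261, 272]

Fragments:
  1→11: 10 bp
  11→16: 5 bp
  16→30: 14 bp
  30→41: 11 bp
  41→46: 5 bp
  46→54: 8 bp
  54→69: 15 bp
  69→83: 14 bp
  83→93: 10 bp
  93→100: 7 bp
  100→119: 19 bp
  119→128: 9 bp
  128→142: 14 bp
  142→152: 10 bp
  152→156: 4 bp
  156→167: 11 bp
  167→173: 6 bp
  173→178: 5 bp
  178→186: 8 bp
  186→216: 30 bp
  216→218: 2 bp
  218→227: 9 bp
  227→237: 10 bp
  237→248: 11 bp
  248→256: 8 bp
  256→261: 5 bp
  261→272: 11 bp
  272→1 (wrap): 285-272+1 = 14 bp

[2,4,5,5,5,5,6,7,8,8,8,9,9,10,10,10,10,11,11,11,11,14,14,14,14,15,19,30]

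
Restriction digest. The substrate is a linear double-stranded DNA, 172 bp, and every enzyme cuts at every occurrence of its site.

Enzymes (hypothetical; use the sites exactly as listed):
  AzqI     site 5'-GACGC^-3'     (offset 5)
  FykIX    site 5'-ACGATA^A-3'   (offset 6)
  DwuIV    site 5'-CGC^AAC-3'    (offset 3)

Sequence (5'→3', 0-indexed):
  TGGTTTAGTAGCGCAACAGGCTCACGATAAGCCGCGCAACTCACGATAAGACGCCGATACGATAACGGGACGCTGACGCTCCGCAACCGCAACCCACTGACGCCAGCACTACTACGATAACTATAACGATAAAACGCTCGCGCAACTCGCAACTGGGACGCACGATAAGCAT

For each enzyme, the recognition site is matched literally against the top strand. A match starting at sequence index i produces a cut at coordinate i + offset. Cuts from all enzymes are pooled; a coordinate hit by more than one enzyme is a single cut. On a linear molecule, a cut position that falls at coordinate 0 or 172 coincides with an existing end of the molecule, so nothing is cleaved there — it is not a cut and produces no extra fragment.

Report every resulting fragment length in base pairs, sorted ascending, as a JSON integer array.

Scan for sites:
  AzqI (GACGC, off=5): starts [49, 68, 74, 98, 156] → cuts [54, 73, 79, 103, 161]
  FykIX (ACGATAA, off=6): starts [23, 42, 58, 113, 125, 161] → cuts [29, 48, 64, 119, 131, 167]
  DwuIV (CGCAAC, off=3): starts [11, 34, 81, 87, 140, 147] → cuts [14, 37, 84, 90, 143, 150]

Pooled cuts: [14, 29, 37, 48, 54, 64, 73, 79, 84, 90, 103, 119, 131, 143, 150, 161, 167]

Fragment lengths:
  [0,14): 14 bp
  [14,29): 15 bp
  [29,37): 8 bp
  [37,48): 11 bp
  [48,54): 6 bp
  [54,64): 10 bp
  [64,73): 9 bp
  [73,79): 6 bp
  [79,84): 5 bp
  [84,90): 6 bp
  [90,103): 13 bp
  [103,119): 16 bp
  [119,131): 12 bp
  [131,143): 12 bp
  [143,150): 7 bp
  [150,161): 11 bp
  [161,167): 6 bp
  [167,172): 5 bp

[5,5,6,6,6,6,7,8,9,10,11,11,12,12,13,14,15,16]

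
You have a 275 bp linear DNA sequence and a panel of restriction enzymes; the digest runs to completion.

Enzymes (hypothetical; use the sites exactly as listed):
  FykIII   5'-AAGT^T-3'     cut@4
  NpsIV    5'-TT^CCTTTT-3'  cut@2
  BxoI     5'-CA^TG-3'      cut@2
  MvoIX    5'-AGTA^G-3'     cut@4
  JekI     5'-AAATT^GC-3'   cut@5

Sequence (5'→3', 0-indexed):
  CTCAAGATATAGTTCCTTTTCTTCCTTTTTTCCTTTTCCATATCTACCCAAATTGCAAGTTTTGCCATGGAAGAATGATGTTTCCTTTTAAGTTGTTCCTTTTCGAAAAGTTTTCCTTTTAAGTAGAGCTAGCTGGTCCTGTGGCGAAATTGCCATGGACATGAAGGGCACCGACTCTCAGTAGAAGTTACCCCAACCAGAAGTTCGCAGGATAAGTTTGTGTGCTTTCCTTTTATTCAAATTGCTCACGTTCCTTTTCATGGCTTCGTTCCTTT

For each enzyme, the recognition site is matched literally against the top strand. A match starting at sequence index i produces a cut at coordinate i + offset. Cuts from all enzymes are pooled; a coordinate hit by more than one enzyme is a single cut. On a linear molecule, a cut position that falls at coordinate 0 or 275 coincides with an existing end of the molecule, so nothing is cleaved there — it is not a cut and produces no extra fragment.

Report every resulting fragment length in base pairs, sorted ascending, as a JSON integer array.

Scan for sites:
  FykIII AAGTT/4: at [56, 89, 107, 184, 200, 213] ⇒ [60, 93, 111, 188, 204, 217]
  NpsIV TTCCTTTT/2: at [12, 21, 29, 81, 95, 112, 226, 250] ⇒ [14, 23, 31, 83, 97, 114, 228, 252]
  BxoI CATG/2: at [65, 153, 159, 258] ⇒ [67, 155, 161, 260]
  MvoIX AGTAG/4: at [121, 179] ⇒ [125, 183]
  JekI AAATTGC/5: at [49, 146, 238] ⇒ [54, 151, 243]

All cut coordinates (distinct, sorted): [14, 23, 31, 54, 60, 67, 83, 93, 97, 111, 114, 125, 151, 155, 161, 183, 188, 204, 217, 228, 243, 252, 260]

Fragments:
  [0,14): 14 bp
  [14,23): 9 bp
  [23,31): 8 bp
  [31,54): 23 bp
  [54,60): 6 bp
  [60,67): 7 bp
  [67,83): 16 bp
  [83,93): 10 bp
  [93,97): 4 bp
  [97,111): 14 bp
  [111,114): 3 bp
  [114,125): 11 bp
  [125,151): 26 bp
  [151,155): 4 bp
  [155,161): 6 bp
  [161,183): 22 bp
  [183,188): 5 bp
  [188,204): 16 bp
  [204,217): 13 bp
  [217,228): 11 bp
  [228,243): 15 bp
  [243,252): 9 bp
  [252,260): 8 bp
  [260,275): 15 bp

[3,4,4,5,6,6,7,8,8,9,9,10,11,11,13,14,14,15,15,16,16,22,23,26]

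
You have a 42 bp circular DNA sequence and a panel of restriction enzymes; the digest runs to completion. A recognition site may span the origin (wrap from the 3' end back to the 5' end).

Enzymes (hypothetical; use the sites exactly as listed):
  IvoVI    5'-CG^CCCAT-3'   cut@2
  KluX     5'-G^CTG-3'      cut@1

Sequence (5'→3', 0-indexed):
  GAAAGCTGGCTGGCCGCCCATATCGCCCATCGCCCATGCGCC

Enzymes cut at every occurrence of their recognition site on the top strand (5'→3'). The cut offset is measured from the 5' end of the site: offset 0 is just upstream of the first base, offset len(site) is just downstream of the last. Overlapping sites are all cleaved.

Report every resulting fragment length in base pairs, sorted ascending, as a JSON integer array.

Site scan:
  IvoVI CGCCCAT/2: at [14, 23, 30] ⇒ [16, 25, 32]
  KluX GCTG/1: at [4, 8] ⇒ [5, 9]

Pooled cuts: [5, 9, 16, 25, 32]

Fragments:
  5→9: 4 bp
  9→16: 7 bp
  16→25: 9 bp
  25→32: 7 bp
  32→5 (wrap): 42-32+5 = 15 bp

[4,7,7,9,15]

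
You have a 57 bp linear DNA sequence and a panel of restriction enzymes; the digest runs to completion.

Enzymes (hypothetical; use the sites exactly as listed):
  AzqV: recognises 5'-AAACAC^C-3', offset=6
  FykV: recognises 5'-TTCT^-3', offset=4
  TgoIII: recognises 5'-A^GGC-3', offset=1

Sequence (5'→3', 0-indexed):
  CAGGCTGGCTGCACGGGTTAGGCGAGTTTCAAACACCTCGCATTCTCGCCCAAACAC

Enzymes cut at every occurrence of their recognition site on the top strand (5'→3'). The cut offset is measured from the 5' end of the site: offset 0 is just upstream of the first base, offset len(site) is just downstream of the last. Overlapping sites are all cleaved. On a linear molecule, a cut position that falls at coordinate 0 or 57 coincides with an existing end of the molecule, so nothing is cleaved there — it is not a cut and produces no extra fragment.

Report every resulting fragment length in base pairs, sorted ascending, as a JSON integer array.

Site scan:
  AzqV AAACACC/6: at [30] ⇒ [36]
  FykV TTCT/4: at [42] ⇒ [46]
  TgoIII AGGC/1: at [1, 19] ⇒ [2, 20]

Pooled cuts: [2, 20, 36, 46]

Fragments:
  [0,2): 2 bp
  [2,20): 18 bp
  [20,36): 16 bp
  [36,46): 10 bp
  [46,57): 11 bp

[2,10,11,16,18]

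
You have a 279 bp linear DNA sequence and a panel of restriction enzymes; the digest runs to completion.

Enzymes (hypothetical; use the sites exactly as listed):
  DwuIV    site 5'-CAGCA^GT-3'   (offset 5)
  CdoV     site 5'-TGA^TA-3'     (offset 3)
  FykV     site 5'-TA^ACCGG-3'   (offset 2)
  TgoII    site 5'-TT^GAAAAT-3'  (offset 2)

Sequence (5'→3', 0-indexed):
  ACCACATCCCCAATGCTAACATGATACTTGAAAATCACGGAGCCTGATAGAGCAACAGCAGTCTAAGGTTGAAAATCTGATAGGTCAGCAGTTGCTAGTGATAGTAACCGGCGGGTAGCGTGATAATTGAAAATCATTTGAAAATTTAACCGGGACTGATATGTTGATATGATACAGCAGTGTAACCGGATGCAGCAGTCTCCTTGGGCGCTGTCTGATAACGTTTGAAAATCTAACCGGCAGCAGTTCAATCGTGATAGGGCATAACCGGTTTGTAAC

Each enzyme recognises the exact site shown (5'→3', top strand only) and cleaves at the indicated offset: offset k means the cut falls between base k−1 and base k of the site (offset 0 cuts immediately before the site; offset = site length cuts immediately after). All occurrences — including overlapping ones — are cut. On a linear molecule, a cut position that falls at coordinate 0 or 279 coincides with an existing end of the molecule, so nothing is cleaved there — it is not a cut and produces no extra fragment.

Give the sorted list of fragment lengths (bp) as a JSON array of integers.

[5,5,5,5,5,7,8,8,9,9,9,10,10,10,10,11,11,11,12,13,13,13,17,18,21,24]

Scan for sites:
  DwuIV CAGCAGT/5: at [55, 85, 174, 192, 240] ⇒ [60, 90, 179, 197, 245]
  CdoV TGATA/3: at [21, 44, 77, 98, 120, 156, 164, 169, 215, 254] ⇒ [24, 47, 80, 101, 123, 159, 167, 172, 218, 257]
  FykV TAACCGG/2: at [104, 146, 182, 233, 264] ⇒ [106, 148, 184, 235, 266]
  TgoII TTGAAAAT/2: at [27, 68, 126, 137, 224] ⇒ [29, 70, 128, 139, 226]

Pooled cuts: [24, 29, 47, 60, 70, 80, 90, 101, 106, 123, 128, 139, 148, 159, 167, 172, 179, 184, 197, 218, 226, 235, 245, 257, 266]

Fragments:
  [0,24): 24 bp
  [24,29): 5 bp
  [29,47): 18 bp
  [47,60): 13 bp
  [60,70): 10 bp
  [70,80): 10 bp
  [80,90): 10 bp
  [90,101): 11 bp
  [101,106): 5 bp
  [106,123): 17 bp
  [123,128): 5 bp
  [128,139): 11 bp
  [139,148): 9 bp
  [148,159): 11 bp
  [159,167): 8 bp
  [167,172): 5 bp
  [172,179): 7 bp
  [179,184): 5 bp
  [184,197): 13 bp
  [197,218): 21 bp
  [218,226): 8 bp
  [226,235): 9 bp
  [235,245): 10 bp
  [245,257): 12 bp
  [257,266): 9 bp
  [266,279): 13 bp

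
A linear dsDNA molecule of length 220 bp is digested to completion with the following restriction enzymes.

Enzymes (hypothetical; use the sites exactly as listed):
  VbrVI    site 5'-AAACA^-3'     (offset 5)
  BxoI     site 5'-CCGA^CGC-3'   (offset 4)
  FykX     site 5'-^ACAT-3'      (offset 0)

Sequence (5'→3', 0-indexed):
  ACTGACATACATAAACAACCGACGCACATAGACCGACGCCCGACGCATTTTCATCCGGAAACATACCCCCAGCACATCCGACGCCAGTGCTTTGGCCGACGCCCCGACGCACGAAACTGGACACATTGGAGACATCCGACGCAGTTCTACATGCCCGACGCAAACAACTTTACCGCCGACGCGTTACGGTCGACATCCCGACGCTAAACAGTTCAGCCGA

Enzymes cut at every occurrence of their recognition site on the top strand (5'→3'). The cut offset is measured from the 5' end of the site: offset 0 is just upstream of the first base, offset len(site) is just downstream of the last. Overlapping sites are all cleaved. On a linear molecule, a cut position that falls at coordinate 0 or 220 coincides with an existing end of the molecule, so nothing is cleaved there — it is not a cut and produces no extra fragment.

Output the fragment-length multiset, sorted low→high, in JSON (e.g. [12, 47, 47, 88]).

[3,3,4,4,5,7,8,8,8,8,9,9,9,9,9,10,10,10,11,13,13,15,17,18]

Site scan:
  VbrVI (AAACA, off=5): starts [12, 58, 161, 205] → cuts [17, 63, 166, 210]
  BxoI (CCGACGC, off=4): starts [18, 32, 39, 77, 95, 103, 135, 154, 175, 197] → cuts [22, 36, 43, 81, 99, 107, 139, 158, 179, 201]
  FykX (ACAT, off=0): starts [4, 8, 25, 60, 73, 122, 131, 148, 192] → cuts [4, 8, 25, 60, 73, 122, 131, 148, 192]

Pooled cuts: [4, 8, 17, 22, 25, 36, 43, 60, 63, 73, 81, 99, 107, 122, 131, 139, 148, 158, 166, 179, 192, 201, 210]

Fragment lengths:
  [0,4): 4 bp
  [4,8): 4 bp
  [8,17): 9 bp
  [17,22): 5 bp
  [22,25): 3 bp
  [25,36): 11 bp
  [36,43): 7 bp
  [43,60): 17 bp
  [60,63): 3 bp
  [63,73): 10 bp
  [73,81): 8 bp
  [81,99): 18 bp
  [99,107): 8 bp
  [107,122): 15 bp
  [122,131): 9 bp
  [131,139): 8 bp
  [139,148): 9 bp
  [148,158): 10 bp
  [158,166): 8 bp
  [166,179): 13 bp
  [179,192): 13 bp
  [192,201): 9 bp
  [201,210): 9 bp
  [210,220): 10 bp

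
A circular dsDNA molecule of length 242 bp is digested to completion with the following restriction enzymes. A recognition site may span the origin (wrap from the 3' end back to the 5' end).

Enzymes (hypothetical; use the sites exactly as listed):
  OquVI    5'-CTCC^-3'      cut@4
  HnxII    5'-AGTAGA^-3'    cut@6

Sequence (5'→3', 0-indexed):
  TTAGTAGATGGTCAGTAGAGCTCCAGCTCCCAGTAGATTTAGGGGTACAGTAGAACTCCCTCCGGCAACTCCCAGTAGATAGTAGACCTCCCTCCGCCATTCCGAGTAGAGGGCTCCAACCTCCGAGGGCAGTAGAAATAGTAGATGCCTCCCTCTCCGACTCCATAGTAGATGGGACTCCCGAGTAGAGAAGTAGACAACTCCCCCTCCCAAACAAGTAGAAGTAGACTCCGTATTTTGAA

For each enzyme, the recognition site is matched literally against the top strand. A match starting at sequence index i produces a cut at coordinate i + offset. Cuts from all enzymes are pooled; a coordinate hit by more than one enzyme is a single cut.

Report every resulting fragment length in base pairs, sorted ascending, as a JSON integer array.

Per-enzyme occurrences:
  OquVI (CTCC, off=4): starts [20, 26, 55, 59, 68, 87, 91, 113, 120, 148, 154, 160, 177, 200, 206, 228] → cuts [24, 30, 59, 63, 72, 91, 95, 117, 124, 152, 158, 164, 181, 204, 210, 232]
  HnxII (AGTAGA, off=6): starts [2, 13, 31, 48, 73, 80, 104, 130, 139, 166, 183, 191, 216, 222] → cuts [8, 19, 37, 54, 79, 86, 110, 136, 145, 172, 189, 197, 222, 228]

Pooled cuts: [8, 19, 24, 30, 37, 54, 59, 63, 72, 79, 86, 91, 95, 110, 117, 124, 136, 145, 152, 158, 164, 172, 181, 189, 197, 204, 210, 222, 228, 232]

Fragments:
  8→19: 11 bp
  19→24: 5 bp
  24→30: 6 bp
  30→37: 7 bp
  37→54: 17 bp
  54→59: 5 bp
  59→63: 4 bp
  63→72: 9 bp
  72→79: 7 bp
  79→86: 7 bp
  86→91: 5 bp
  91→95: 4 bp
  95→110: 15 bp
  110→117: 7 bp
  117→124: 7 bp
  124→136: 12 bp
  136→145: 9 bp
  145→152: 7 bp
  152→158: 6 bp
  158→164: 6 bp
  164→172: 8 bp
  172→181: 9 bp
  181→189: 8 bp
  189→197: 8 bp
  197→204: 7 bp
  204→210: 6 bp
  210→222: 12 bp
  222→228: 6 bp
  228→232: 4 bp
  232→8 (wrap): 242-232+8 = 18 bp

[4,4,4,5,5,5,6,6,6,6,6,7,7,7,7,7,7,7,8,8,8,9,9,9,11,12,12,15,17,18]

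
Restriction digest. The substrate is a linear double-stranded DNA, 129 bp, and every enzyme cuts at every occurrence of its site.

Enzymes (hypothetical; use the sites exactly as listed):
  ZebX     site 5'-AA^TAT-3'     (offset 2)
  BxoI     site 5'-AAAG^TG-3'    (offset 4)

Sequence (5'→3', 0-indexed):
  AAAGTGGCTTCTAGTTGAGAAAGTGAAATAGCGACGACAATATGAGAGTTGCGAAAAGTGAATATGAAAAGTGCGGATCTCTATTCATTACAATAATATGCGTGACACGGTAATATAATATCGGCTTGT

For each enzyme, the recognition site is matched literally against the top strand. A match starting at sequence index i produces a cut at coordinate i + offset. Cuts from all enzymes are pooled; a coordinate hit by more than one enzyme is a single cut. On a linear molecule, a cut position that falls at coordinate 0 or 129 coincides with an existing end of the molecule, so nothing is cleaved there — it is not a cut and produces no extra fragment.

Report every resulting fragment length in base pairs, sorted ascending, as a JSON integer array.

[4,4,5,9,11,17,17,18,19,25]

Site scan:
  ZebX AATAT/2: at [38, 60, 94, 111, 116] ⇒ [40, 62, 96, 113, 118]
  BxoI AAAGTG/4: at [0, 19, 54, 67] ⇒ [4, 23, 58, 71]

All cut coordinates (distinct, sorted): [4, 23, 40, 58, 62, 71, 96, 113, 118]

Fragments:
  [0,4): 4 bp
  [4,23): 19 bp
  [23,40): 17 bp
  [40,58): 18 bp
  [58,62): 4 bp
  [62,71): 9 bp
  [71,96): 25 bp
  [96,113): 17 bp
  [113,118): 5 bp
  [118,129): 11 bp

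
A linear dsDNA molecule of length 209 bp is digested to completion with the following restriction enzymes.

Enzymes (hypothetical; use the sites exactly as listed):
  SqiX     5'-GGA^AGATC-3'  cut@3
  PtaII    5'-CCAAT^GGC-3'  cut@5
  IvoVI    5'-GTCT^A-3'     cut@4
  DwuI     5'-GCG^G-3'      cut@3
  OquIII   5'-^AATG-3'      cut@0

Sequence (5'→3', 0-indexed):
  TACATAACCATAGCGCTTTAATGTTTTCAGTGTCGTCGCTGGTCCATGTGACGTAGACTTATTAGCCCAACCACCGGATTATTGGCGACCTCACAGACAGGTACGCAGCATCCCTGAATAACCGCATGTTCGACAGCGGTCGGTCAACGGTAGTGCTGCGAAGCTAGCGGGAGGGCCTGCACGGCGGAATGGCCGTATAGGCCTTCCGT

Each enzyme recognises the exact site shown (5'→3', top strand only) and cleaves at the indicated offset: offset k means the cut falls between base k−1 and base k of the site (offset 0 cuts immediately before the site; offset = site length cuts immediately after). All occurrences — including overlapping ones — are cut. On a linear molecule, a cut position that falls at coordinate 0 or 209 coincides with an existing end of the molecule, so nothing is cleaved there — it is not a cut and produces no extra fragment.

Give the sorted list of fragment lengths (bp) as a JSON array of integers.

Per-enzyme occurrences:
  SqiX (GGAAGATC, off=3): no sites
  PtaII (CCAATGGC, off=5): no sites
  IvoVI (GTCTA, off=4): no sites
  DwuI (GCGG, off=3): starts [135, 166, 183] → cuts [138, 169, 186]
  OquIII (AATG, off=0): starts [19, 187] → cuts [19, 187]

Pooled cuts: [19, 138, 169, 186, 187]

Fragments:
  [0,19): 19 bp
  [19,138): 119 bp
  [138,169): 31 bp
  [169,186): 17 bp
  [186,187): 1 bp
  [187,209): 22 bp

[1,17,19,22,31,119]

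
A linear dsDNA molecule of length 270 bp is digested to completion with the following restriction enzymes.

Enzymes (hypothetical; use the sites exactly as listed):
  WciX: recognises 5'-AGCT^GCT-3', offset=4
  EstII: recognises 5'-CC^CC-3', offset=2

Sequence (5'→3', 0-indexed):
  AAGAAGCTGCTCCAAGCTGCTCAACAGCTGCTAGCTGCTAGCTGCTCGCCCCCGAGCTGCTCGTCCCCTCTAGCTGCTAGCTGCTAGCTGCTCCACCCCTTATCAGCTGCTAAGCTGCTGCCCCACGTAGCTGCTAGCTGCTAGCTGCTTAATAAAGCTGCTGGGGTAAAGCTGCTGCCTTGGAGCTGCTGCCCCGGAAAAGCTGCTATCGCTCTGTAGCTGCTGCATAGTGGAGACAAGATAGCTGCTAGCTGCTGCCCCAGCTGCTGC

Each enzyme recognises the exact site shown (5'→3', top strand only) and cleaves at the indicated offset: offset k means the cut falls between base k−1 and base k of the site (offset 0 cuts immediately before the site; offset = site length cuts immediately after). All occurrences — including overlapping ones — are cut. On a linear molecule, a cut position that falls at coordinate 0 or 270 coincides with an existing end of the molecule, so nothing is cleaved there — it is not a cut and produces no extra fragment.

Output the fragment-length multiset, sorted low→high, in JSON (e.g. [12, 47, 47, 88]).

[1,5,6,6,6,6,7,7,7,7,7,7,7,7,7,8,8,8,8,9,10,10,11,11,11,13,14,14,17,25]

Site scan:
  WciX AGCTGCT/4: at [4, 14, 25, 32, 39, 54, 71, 78, 85, 104, 112, 128, 135, 142, 155, 169, 183, 200, 217, 242, 249, 261] ⇒ [8, 18, 29, 36, 43, 58, 75, 82, 89, 108, 116, 132, 139, 146, 159, 173, 187, 204, 221, 246, 253, 265]
  EstII CCCC/2: at [48, 49, 64, 95, 120, 191, 257] ⇒ [50, 51, 66, 97, 122, 193, 259]

All cut coordinates (distinct, sorted): [8, 18, 29, 36, 43, 50, 51, 58, 66, 75, 82, 89, 97, 108, 116, 122, 132, 139, 146, 159, 173, 187, 193, 204, 221, 246, 253, 259, 265]

Fragment lengths:
  [0,8): 8 bp
  [8,18): 10 bp
  [18,29): 11 bp
  [29,36): 7 bp
  [36,43): 7 bp
  [43,50): 7 bp
  [50,51): 1 bp
  [51,58): 7 bp
  [58,66): 8 bp
  [66,75): 9 bp
  [75,82): 7 bp
  [82,89): 7 bp
  [89,97): 8 bp
  [97,108): 11 bp
  [108,116): 8 bp
  [116,122): 6 bp
  [122,132): 10 bp
  [132,139): 7 bp
  [139,146): 7 bp
  [146,159): 13 bp
  [159,173): 14 bp
  [173,187): 14 bp
  [187,193): 6 bp
  [193,204): 11 bp
  [204,221): 17 bp
  [221,246): 25 bp
  [246,253): 7 bp
  [253,259): 6 bp
  [259,265): 6 bp
  [265,270): 5 bp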